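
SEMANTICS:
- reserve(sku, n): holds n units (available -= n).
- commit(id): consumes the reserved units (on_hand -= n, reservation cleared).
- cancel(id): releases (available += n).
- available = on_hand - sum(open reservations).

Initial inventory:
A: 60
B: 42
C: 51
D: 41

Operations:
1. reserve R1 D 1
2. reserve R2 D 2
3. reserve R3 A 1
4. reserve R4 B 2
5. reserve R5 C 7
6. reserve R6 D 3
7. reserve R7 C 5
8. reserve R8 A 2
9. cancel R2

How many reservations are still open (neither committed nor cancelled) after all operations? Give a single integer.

Answer: 7

Derivation:
Step 1: reserve R1 D 1 -> on_hand[A=60 B=42 C=51 D=41] avail[A=60 B=42 C=51 D=40] open={R1}
Step 2: reserve R2 D 2 -> on_hand[A=60 B=42 C=51 D=41] avail[A=60 B=42 C=51 D=38] open={R1,R2}
Step 3: reserve R3 A 1 -> on_hand[A=60 B=42 C=51 D=41] avail[A=59 B=42 C=51 D=38] open={R1,R2,R3}
Step 4: reserve R4 B 2 -> on_hand[A=60 B=42 C=51 D=41] avail[A=59 B=40 C=51 D=38] open={R1,R2,R3,R4}
Step 5: reserve R5 C 7 -> on_hand[A=60 B=42 C=51 D=41] avail[A=59 B=40 C=44 D=38] open={R1,R2,R3,R4,R5}
Step 6: reserve R6 D 3 -> on_hand[A=60 B=42 C=51 D=41] avail[A=59 B=40 C=44 D=35] open={R1,R2,R3,R4,R5,R6}
Step 7: reserve R7 C 5 -> on_hand[A=60 B=42 C=51 D=41] avail[A=59 B=40 C=39 D=35] open={R1,R2,R3,R4,R5,R6,R7}
Step 8: reserve R8 A 2 -> on_hand[A=60 B=42 C=51 D=41] avail[A=57 B=40 C=39 D=35] open={R1,R2,R3,R4,R5,R6,R7,R8}
Step 9: cancel R2 -> on_hand[A=60 B=42 C=51 D=41] avail[A=57 B=40 C=39 D=37] open={R1,R3,R4,R5,R6,R7,R8}
Open reservations: ['R1', 'R3', 'R4', 'R5', 'R6', 'R7', 'R8'] -> 7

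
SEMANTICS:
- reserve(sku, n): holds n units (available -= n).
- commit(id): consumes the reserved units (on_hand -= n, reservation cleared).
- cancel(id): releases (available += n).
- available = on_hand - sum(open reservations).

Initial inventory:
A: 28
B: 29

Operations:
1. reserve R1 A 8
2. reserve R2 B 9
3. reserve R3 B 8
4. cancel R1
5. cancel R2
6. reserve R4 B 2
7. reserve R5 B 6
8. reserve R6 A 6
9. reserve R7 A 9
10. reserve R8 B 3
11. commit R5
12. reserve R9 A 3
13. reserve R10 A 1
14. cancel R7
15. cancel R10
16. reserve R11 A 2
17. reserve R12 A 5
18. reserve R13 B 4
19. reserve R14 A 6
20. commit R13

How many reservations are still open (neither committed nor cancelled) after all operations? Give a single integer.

Answer: 8

Derivation:
Step 1: reserve R1 A 8 -> on_hand[A=28 B=29] avail[A=20 B=29] open={R1}
Step 2: reserve R2 B 9 -> on_hand[A=28 B=29] avail[A=20 B=20] open={R1,R2}
Step 3: reserve R3 B 8 -> on_hand[A=28 B=29] avail[A=20 B=12] open={R1,R2,R3}
Step 4: cancel R1 -> on_hand[A=28 B=29] avail[A=28 B=12] open={R2,R3}
Step 5: cancel R2 -> on_hand[A=28 B=29] avail[A=28 B=21] open={R3}
Step 6: reserve R4 B 2 -> on_hand[A=28 B=29] avail[A=28 B=19] open={R3,R4}
Step 7: reserve R5 B 6 -> on_hand[A=28 B=29] avail[A=28 B=13] open={R3,R4,R5}
Step 8: reserve R6 A 6 -> on_hand[A=28 B=29] avail[A=22 B=13] open={R3,R4,R5,R6}
Step 9: reserve R7 A 9 -> on_hand[A=28 B=29] avail[A=13 B=13] open={R3,R4,R5,R6,R7}
Step 10: reserve R8 B 3 -> on_hand[A=28 B=29] avail[A=13 B=10] open={R3,R4,R5,R6,R7,R8}
Step 11: commit R5 -> on_hand[A=28 B=23] avail[A=13 B=10] open={R3,R4,R6,R7,R8}
Step 12: reserve R9 A 3 -> on_hand[A=28 B=23] avail[A=10 B=10] open={R3,R4,R6,R7,R8,R9}
Step 13: reserve R10 A 1 -> on_hand[A=28 B=23] avail[A=9 B=10] open={R10,R3,R4,R6,R7,R8,R9}
Step 14: cancel R7 -> on_hand[A=28 B=23] avail[A=18 B=10] open={R10,R3,R4,R6,R8,R9}
Step 15: cancel R10 -> on_hand[A=28 B=23] avail[A=19 B=10] open={R3,R4,R6,R8,R9}
Step 16: reserve R11 A 2 -> on_hand[A=28 B=23] avail[A=17 B=10] open={R11,R3,R4,R6,R8,R9}
Step 17: reserve R12 A 5 -> on_hand[A=28 B=23] avail[A=12 B=10] open={R11,R12,R3,R4,R6,R8,R9}
Step 18: reserve R13 B 4 -> on_hand[A=28 B=23] avail[A=12 B=6] open={R11,R12,R13,R3,R4,R6,R8,R9}
Step 19: reserve R14 A 6 -> on_hand[A=28 B=23] avail[A=6 B=6] open={R11,R12,R13,R14,R3,R4,R6,R8,R9}
Step 20: commit R13 -> on_hand[A=28 B=19] avail[A=6 B=6] open={R11,R12,R14,R3,R4,R6,R8,R9}
Open reservations: ['R11', 'R12', 'R14', 'R3', 'R4', 'R6', 'R8', 'R9'] -> 8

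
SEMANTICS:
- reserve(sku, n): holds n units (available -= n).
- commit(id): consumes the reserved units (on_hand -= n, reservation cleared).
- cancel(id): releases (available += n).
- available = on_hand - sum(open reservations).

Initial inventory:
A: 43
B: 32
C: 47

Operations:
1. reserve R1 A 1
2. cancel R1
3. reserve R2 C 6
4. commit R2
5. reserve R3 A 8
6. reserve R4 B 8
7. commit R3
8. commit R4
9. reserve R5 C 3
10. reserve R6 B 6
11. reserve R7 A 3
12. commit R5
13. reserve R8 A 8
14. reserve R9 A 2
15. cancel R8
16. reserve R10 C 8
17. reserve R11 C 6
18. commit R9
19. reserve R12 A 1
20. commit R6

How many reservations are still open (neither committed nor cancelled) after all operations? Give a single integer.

Step 1: reserve R1 A 1 -> on_hand[A=43 B=32 C=47] avail[A=42 B=32 C=47] open={R1}
Step 2: cancel R1 -> on_hand[A=43 B=32 C=47] avail[A=43 B=32 C=47] open={}
Step 3: reserve R2 C 6 -> on_hand[A=43 B=32 C=47] avail[A=43 B=32 C=41] open={R2}
Step 4: commit R2 -> on_hand[A=43 B=32 C=41] avail[A=43 B=32 C=41] open={}
Step 5: reserve R3 A 8 -> on_hand[A=43 B=32 C=41] avail[A=35 B=32 C=41] open={R3}
Step 6: reserve R4 B 8 -> on_hand[A=43 B=32 C=41] avail[A=35 B=24 C=41] open={R3,R4}
Step 7: commit R3 -> on_hand[A=35 B=32 C=41] avail[A=35 B=24 C=41] open={R4}
Step 8: commit R4 -> on_hand[A=35 B=24 C=41] avail[A=35 B=24 C=41] open={}
Step 9: reserve R5 C 3 -> on_hand[A=35 B=24 C=41] avail[A=35 B=24 C=38] open={R5}
Step 10: reserve R6 B 6 -> on_hand[A=35 B=24 C=41] avail[A=35 B=18 C=38] open={R5,R6}
Step 11: reserve R7 A 3 -> on_hand[A=35 B=24 C=41] avail[A=32 B=18 C=38] open={R5,R6,R7}
Step 12: commit R5 -> on_hand[A=35 B=24 C=38] avail[A=32 B=18 C=38] open={R6,R7}
Step 13: reserve R8 A 8 -> on_hand[A=35 B=24 C=38] avail[A=24 B=18 C=38] open={R6,R7,R8}
Step 14: reserve R9 A 2 -> on_hand[A=35 B=24 C=38] avail[A=22 B=18 C=38] open={R6,R7,R8,R9}
Step 15: cancel R8 -> on_hand[A=35 B=24 C=38] avail[A=30 B=18 C=38] open={R6,R7,R9}
Step 16: reserve R10 C 8 -> on_hand[A=35 B=24 C=38] avail[A=30 B=18 C=30] open={R10,R6,R7,R9}
Step 17: reserve R11 C 6 -> on_hand[A=35 B=24 C=38] avail[A=30 B=18 C=24] open={R10,R11,R6,R7,R9}
Step 18: commit R9 -> on_hand[A=33 B=24 C=38] avail[A=30 B=18 C=24] open={R10,R11,R6,R7}
Step 19: reserve R12 A 1 -> on_hand[A=33 B=24 C=38] avail[A=29 B=18 C=24] open={R10,R11,R12,R6,R7}
Step 20: commit R6 -> on_hand[A=33 B=18 C=38] avail[A=29 B=18 C=24] open={R10,R11,R12,R7}
Open reservations: ['R10', 'R11', 'R12', 'R7'] -> 4

Answer: 4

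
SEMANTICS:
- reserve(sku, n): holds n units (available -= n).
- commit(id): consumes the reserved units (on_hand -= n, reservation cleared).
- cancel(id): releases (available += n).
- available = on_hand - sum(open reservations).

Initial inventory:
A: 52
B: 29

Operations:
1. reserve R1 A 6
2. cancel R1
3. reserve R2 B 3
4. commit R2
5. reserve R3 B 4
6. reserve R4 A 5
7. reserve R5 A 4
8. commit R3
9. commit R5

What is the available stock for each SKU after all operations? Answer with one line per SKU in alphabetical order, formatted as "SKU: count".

Step 1: reserve R1 A 6 -> on_hand[A=52 B=29] avail[A=46 B=29] open={R1}
Step 2: cancel R1 -> on_hand[A=52 B=29] avail[A=52 B=29] open={}
Step 3: reserve R2 B 3 -> on_hand[A=52 B=29] avail[A=52 B=26] open={R2}
Step 4: commit R2 -> on_hand[A=52 B=26] avail[A=52 B=26] open={}
Step 5: reserve R3 B 4 -> on_hand[A=52 B=26] avail[A=52 B=22] open={R3}
Step 6: reserve R4 A 5 -> on_hand[A=52 B=26] avail[A=47 B=22] open={R3,R4}
Step 7: reserve R5 A 4 -> on_hand[A=52 B=26] avail[A=43 B=22] open={R3,R4,R5}
Step 8: commit R3 -> on_hand[A=52 B=22] avail[A=43 B=22] open={R4,R5}
Step 9: commit R5 -> on_hand[A=48 B=22] avail[A=43 B=22] open={R4}

Answer: A: 43
B: 22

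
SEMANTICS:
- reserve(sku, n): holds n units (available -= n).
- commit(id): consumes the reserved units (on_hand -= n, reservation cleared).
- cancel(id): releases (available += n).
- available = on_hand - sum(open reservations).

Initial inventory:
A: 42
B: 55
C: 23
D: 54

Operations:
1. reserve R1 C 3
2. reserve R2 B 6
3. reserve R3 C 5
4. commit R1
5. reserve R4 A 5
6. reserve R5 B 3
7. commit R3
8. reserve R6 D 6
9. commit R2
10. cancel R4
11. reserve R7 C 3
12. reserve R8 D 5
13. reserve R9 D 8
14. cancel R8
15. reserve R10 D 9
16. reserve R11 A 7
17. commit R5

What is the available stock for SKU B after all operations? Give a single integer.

Step 1: reserve R1 C 3 -> on_hand[A=42 B=55 C=23 D=54] avail[A=42 B=55 C=20 D=54] open={R1}
Step 2: reserve R2 B 6 -> on_hand[A=42 B=55 C=23 D=54] avail[A=42 B=49 C=20 D=54] open={R1,R2}
Step 3: reserve R3 C 5 -> on_hand[A=42 B=55 C=23 D=54] avail[A=42 B=49 C=15 D=54] open={R1,R2,R3}
Step 4: commit R1 -> on_hand[A=42 B=55 C=20 D=54] avail[A=42 B=49 C=15 D=54] open={R2,R3}
Step 5: reserve R4 A 5 -> on_hand[A=42 B=55 C=20 D=54] avail[A=37 B=49 C=15 D=54] open={R2,R3,R4}
Step 6: reserve R5 B 3 -> on_hand[A=42 B=55 C=20 D=54] avail[A=37 B=46 C=15 D=54] open={R2,R3,R4,R5}
Step 7: commit R3 -> on_hand[A=42 B=55 C=15 D=54] avail[A=37 B=46 C=15 D=54] open={R2,R4,R5}
Step 8: reserve R6 D 6 -> on_hand[A=42 B=55 C=15 D=54] avail[A=37 B=46 C=15 D=48] open={R2,R4,R5,R6}
Step 9: commit R2 -> on_hand[A=42 B=49 C=15 D=54] avail[A=37 B=46 C=15 D=48] open={R4,R5,R6}
Step 10: cancel R4 -> on_hand[A=42 B=49 C=15 D=54] avail[A=42 B=46 C=15 D=48] open={R5,R6}
Step 11: reserve R7 C 3 -> on_hand[A=42 B=49 C=15 D=54] avail[A=42 B=46 C=12 D=48] open={R5,R6,R7}
Step 12: reserve R8 D 5 -> on_hand[A=42 B=49 C=15 D=54] avail[A=42 B=46 C=12 D=43] open={R5,R6,R7,R8}
Step 13: reserve R9 D 8 -> on_hand[A=42 B=49 C=15 D=54] avail[A=42 B=46 C=12 D=35] open={R5,R6,R7,R8,R9}
Step 14: cancel R8 -> on_hand[A=42 B=49 C=15 D=54] avail[A=42 B=46 C=12 D=40] open={R5,R6,R7,R9}
Step 15: reserve R10 D 9 -> on_hand[A=42 B=49 C=15 D=54] avail[A=42 B=46 C=12 D=31] open={R10,R5,R6,R7,R9}
Step 16: reserve R11 A 7 -> on_hand[A=42 B=49 C=15 D=54] avail[A=35 B=46 C=12 D=31] open={R10,R11,R5,R6,R7,R9}
Step 17: commit R5 -> on_hand[A=42 B=46 C=15 D=54] avail[A=35 B=46 C=12 D=31] open={R10,R11,R6,R7,R9}
Final available[B] = 46

Answer: 46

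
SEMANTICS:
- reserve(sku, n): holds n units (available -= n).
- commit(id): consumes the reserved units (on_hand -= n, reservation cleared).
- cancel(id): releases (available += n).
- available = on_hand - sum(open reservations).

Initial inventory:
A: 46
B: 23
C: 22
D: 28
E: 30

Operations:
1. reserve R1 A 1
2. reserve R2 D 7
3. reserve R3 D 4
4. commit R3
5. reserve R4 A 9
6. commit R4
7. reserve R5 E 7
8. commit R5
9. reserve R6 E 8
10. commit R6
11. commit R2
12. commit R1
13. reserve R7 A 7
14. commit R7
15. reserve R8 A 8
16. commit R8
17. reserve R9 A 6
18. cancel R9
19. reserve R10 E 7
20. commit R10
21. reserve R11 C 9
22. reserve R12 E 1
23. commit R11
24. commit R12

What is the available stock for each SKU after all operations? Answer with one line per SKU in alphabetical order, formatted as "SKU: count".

Step 1: reserve R1 A 1 -> on_hand[A=46 B=23 C=22 D=28 E=30] avail[A=45 B=23 C=22 D=28 E=30] open={R1}
Step 2: reserve R2 D 7 -> on_hand[A=46 B=23 C=22 D=28 E=30] avail[A=45 B=23 C=22 D=21 E=30] open={R1,R2}
Step 3: reserve R3 D 4 -> on_hand[A=46 B=23 C=22 D=28 E=30] avail[A=45 B=23 C=22 D=17 E=30] open={R1,R2,R3}
Step 4: commit R3 -> on_hand[A=46 B=23 C=22 D=24 E=30] avail[A=45 B=23 C=22 D=17 E=30] open={R1,R2}
Step 5: reserve R4 A 9 -> on_hand[A=46 B=23 C=22 D=24 E=30] avail[A=36 B=23 C=22 D=17 E=30] open={R1,R2,R4}
Step 6: commit R4 -> on_hand[A=37 B=23 C=22 D=24 E=30] avail[A=36 B=23 C=22 D=17 E=30] open={R1,R2}
Step 7: reserve R5 E 7 -> on_hand[A=37 B=23 C=22 D=24 E=30] avail[A=36 B=23 C=22 D=17 E=23] open={R1,R2,R5}
Step 8: commit R5 -> on_hand[A=37 B=23 C=22 D=24 E=23] avail[A=36 B=23 C=22 D=17 E=23] open={R1,R2}
Step 9: reserve R6 E 8 -> on_hand[A=37 B=23 C=22 D=24 E=23] avail[A=36 B=23 C=22 D=17 E=15] open={R1,R2,R6}
Step 10: commit R6 -> on_hand[A=37 B=23 C=22 D=24 E=15] avail[A=36 B=23 C=22 D=17 E=15] open={R1,R2}
Step 11: commit R2 -> on_hand[A=37 B=23 C=22 D=17 E=15] avail[A=36 B=23 C=22 D=17 E=15] open={R1}
Step 12: commit R1 -> on_hand[A=36 B=23 C=22 D=17 E=15] avail[A=36 B=23 C=22 D=17 E=15] open={}
Step 13: reserve R7 A 7 -> on_hand[A=36 B=23 C=22 D=17 E=15] avail[A=29 B=23 C=22 D=17 E=15] open={R7}
Step 14: commit R7 -> on_hand[A=29 B=23 C=22 D=17 E=15] avail[A=29 B=23 C=22 D=17 E=15] open={}
Step 15: reserve R8 A 8 -> on_hand[A=29 B=23 C=22 D=17 E=15] avail[A=21 B=23 C=22 D=17 E=15] open={R8}
Step 16: commit R8 -> on_hand[A=21 B=23 C=22 D=17 E=15] avail[A=21 B=23 C=22 D=17 E=15] open={}
Step 17: reserve R9 A 6 -> on_hand[A=21 B=23 C=22 D=17 E=15] avail[A=15 B=23 C=22 D=17 E=15] open={R9}
Step 18: cancel R9 -> on_hand[A=21 B=23 C=22 D=17 E=15] avail[A=21 B=23 C=22 D=17 E=15] open={}
Step 19: reserve R10 E 7 -> on_hand[A=21 B=23 C=22 D=17 E=15] avail[A=21 B=23 C=22 D=17 E=8] open={R10}
Step 20: commit R10 -> on_hand[A=21 B=23 C=22 D=17 E=8] avail[A=21 B=23 C=22 D=17 E=8] open={}
Step 21: reserve R11 C 9 -> on_hand[A=21 B=23 C=22 D=17 E=8] avail[A=21 B=23 C=13 D=17 E=8] open={R11}
Step 22: reserve R12 E 1 -> on_hand[A=21 B=23 C=22 D=17 E=8] avail[A=21 B=23 C=13 D=17 E=7] open={R11,R12}
Step 23: commit R11 -> on_hand[A=21 B=23 C=13 D=17 E=8] avail[A=21 B=23 C=13 D=17 E=7] open={R12}
Step 24: commit R12 -> on_hand[A=21 B=23 C=13 D=17 E=7] avail[A=21 B=23 C=13 D=17 E=7] open={}

Answer: A: 21
B: 23
C: 13
D: 17
E: 7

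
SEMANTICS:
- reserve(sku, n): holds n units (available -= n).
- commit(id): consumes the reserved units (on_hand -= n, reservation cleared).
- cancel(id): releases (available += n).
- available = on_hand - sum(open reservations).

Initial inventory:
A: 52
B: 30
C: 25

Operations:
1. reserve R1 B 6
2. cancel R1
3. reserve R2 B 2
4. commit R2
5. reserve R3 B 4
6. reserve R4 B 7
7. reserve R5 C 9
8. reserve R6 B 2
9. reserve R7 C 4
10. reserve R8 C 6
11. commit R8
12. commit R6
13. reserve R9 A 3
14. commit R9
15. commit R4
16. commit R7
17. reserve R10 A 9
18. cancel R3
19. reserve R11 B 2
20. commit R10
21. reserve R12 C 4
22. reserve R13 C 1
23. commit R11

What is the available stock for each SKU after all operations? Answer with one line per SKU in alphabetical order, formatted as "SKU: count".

Answer: A: 40
B: 17
C: 1

Derivation:
Step 1: reserve R1 B 6 -> on_hand[A=52 B=30 C=25] avail[A=52 B=24 C=25] open={R1}
Step 2: cancel R1 -> on_hand[A=52 B=30 C=25] avail[A=52 B=30 C=25] open={}
Step 3: reserve R2 B 2 -> on_hand[A=52 B=30 C=25] avail[A=52 B=28 C=25] open={R2}
Step 4: commit R2 -> on_hand[A=52 B=28 C=25] avail[A=52 B=28 C=25] open={}
Step 5: reserve R3 B 4 -> on_hand[A=52 B=28 C=25] avail[A=52 B=24 C=25] open={R3}
Step 6: reserve R4 B 7 -> on_hand[A=52 B=28 C=25] avail[A=52 B=17 C=25] open={R3,R4}
Step 7: reserve R5 C 9 -> on_hand[A=52 B=28 C=25] avail[A=52 B=17 C=16] open={R3,R4,R5}
Step 8: reserve R6 B 2 -> on_hand[A=52 B=28 C=25] avail[A=52 B=15 C=16] open={R3,R4,R5,R6}
Step 9: reserve R7 C 4 -> on_hand[A=52 B=28 C=25] avail[A=52 B=15 C=12] open={R3,R4,R5,R6,R7}
Step 10: reserve R8 C 6 -> on_hand[A=52 B=28 C=25] avail[A=52 B=15 C=6] open={R3,R4,R5,R6,R7,R8}
Step 11: commit R8 -> on_hand[A=52 B=28 C=19] avail[A=52 B=15 C=6] open={R3,R4,R5,R6,R7}
Step 12: commit R6 -> on_hand[A=52 B=26 C=19] avail[A=52 B=15 C=6] open={R3,R4,R5,R7}
Step 13: reserve R9 A 3 -> on_hand[A=52 B=26 C=19] avail[A=49 B=15 C=6] open={R3,R4,R5,R7,R9}
Step 14: commit R9 -> on_hand[A=49 B=26 C=19] avail[A=49 B=15 C=6] open={R3,R4,R5,R7}
Step 15: commit R4 -> on_hand[A=49 B=19 C=19] avail[A=49 B=15 C=6] open={R3,R5,R7}
Step 16: commit R7 -> on_hand[A=49 B=19 C=15] avail[A=49 B=15 C=6] open={R3,R5}
Step 17: reserve R10 A 9 -> on_hand[A=49 B=19 C=15] avail[A=40 B=15 C=6] open={R10,R3,R5}
Step 18: cancel R3 -> on_hand[A=49 B=19 C=15] avail[A=40 B=19 C=6] open={R10,R5}
Step 19: reserve R11 B 2 -> on_hand[A=49 B=19 C=15] avail[A=40 B=17 C=6] open={R10,R11,R5}
Step 20: commit R10 -> on_hand[A=40 B=19 C=15] avail[A=40 B=17 C=6] open={R11,R5}
Step 21: reserve R12 C 4 -> on_hand[A=40 B=19 C=15] avail[A=40 B=17 C=2] open={R11,R12,R5}
Step 22: reserve R13 C 1 -> on_hand[A=40 B=19 C=15] avail[A=40 B=17 C=1] open={R11,R12,R13,R5}
Step 23: commit R11 -> on_hand[A=40 B=17 C=15] avail[A=40 B=17 C=1] open={R12,R13,R5}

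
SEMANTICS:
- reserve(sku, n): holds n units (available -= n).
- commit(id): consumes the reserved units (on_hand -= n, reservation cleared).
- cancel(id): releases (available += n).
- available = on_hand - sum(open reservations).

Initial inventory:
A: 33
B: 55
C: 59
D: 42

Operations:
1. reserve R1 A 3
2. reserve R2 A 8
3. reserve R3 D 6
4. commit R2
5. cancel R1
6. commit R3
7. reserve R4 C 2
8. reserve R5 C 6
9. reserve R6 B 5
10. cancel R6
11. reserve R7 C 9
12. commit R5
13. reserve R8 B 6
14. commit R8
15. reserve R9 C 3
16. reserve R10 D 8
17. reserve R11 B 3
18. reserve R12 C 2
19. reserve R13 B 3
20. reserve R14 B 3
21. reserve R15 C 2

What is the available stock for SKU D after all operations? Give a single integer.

Step 1: reserve R1 A 3 -> on_hand[A=33 B=55 C=59 D=42] avail[A=30 B=55 C=59 D=42] open={R1}
Step 2: reserve R2 A 8 -> on_hand[A=33 B=55 C=59 D=42] avail[A=22 B=55 C=59 D=42] open={R1,R2}
Step 3: reserve R3 D 6 -> on_hand[A=33 B=55 C=59 D=42] avail[A=22 B=55 C=59 D=36] open={R1,R2,R3}
Step 4: commit R2 -> on_hand[A=25 B=55 C=59 D=42] avail[A=22 B=55 C=59 D=36] open={R1,R3}
Step 5: cancel R1 -> on_hand[A=25 B=55 C=59 D=42] avail[A=25 B=55 C=59 D=36] open={R3}
Step 6: commit R3 -> on_hand[A=25 B=55 C=59 D=36] avail[A=25 B=55 C=59 D=36] open={}
Step 7: reserve R4 C 2 -> on_hand[A=25 B=55 C=59 D=36] avail[A=25 B=55 C=57 D=36] open={R4}
Step 8: reserve R5 C 6 -> on_hand[A=25 B=55 C=59 D=36] avail[A=25 B=55 C=51 D=36] open={R4,R5}
Step 9: reserve R6 B 5 -> on_hand[A=25 B=55 C=59 D=36] avail[A=25 B=50 C=51 D=36] open={R4,R5,R6}
Step 10: cancel R6 -> on_hand[A=25 B=55 C=59 D=36] avail[A=25 B=55 C=51 D=36] open={R4,R5}
Step 11: reserve R7 C 9 -> on_hand[A=25 B=55 C=59 D=36] avail[A=25 B=55 C=42 D=36] open={R4,R5,R7}
Step 12: commit R5 -> on_hand[A=25 B=55 C=53 D=36] avail[A=25 B=55 C=42 D=36] open={R4,R7}
Step 13: reserve R8 B 6 -> on_hand[A=25 B=55 C=53 D=36] avail[A=25 B=49 C=42 D=36] open={R4,R7,R8}
Step 14: commit R8 -> on_hand[A=25 B=49 C=53 D=36] avail[A=25 B=49 C=42 D=36] open={R4,R7}
Step 15: reserve R9 C 3 -> on_hand[A=25 B=49 C=53 D=36] avail[A=25 B=49 C=39 D=36] open={R4,R7,R9}
Step 16: reserve R10 D 8 -> on_hand[A=25 B=49 C=53 D=36] avail[A=25 B=49 C=39 D=28] open={R10,R4,R7,R9}
Step 17: reserve R11 B 3 -> on_hand[A=25 B=49 C=53 D=36] avail[A=25 B=46 C=39 D=28] open={R10,R11,R4,R7,R9}
Step 18: reserve R12 C 2 -> on_hand[A=25 B=49 C=53 D=36] avail[A=25 B=46 C=37 D=28] open={R10,R11,R12,R4,R7,R9}
Step 19: reserve R13 B 3 -> on_hand[A=25 B=49 C=53 D=36] avail[A=25 B=43 C=37 D=28] open={R10,R11,R12,R13,R4,R7,R9}
Step 20: reserve R14 B 3 -> on_hand[A=25 B=49 C=53 D=36] avail[A=25 B=40 C=37 D=28] open={R10,R11,R12,R13,R14,R4,R7,R9}
Step 21: reserve R15 C 2 -> on_hand[A=25 B=49 C=53 D=36] avail[A=25 B=40 C=35 D=28] open={R10,R11,R12,R13,R14,R15,R4,R7,R9}
Final available[D] = 28

Answer: 28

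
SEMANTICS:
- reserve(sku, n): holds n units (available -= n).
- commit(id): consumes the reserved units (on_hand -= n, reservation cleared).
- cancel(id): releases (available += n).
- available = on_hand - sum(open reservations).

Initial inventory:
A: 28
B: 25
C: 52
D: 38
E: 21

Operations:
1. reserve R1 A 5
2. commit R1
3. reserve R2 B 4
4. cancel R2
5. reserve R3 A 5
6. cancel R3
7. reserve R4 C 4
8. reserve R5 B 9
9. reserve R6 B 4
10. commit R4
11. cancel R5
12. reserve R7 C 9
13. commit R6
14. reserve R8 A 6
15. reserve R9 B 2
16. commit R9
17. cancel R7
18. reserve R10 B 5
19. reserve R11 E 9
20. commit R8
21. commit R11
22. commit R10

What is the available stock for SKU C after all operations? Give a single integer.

Answer: 48

Derivation:
Step 1: reserve R1 A 5 -> on_hand[A=28 B=25 C=52 D=38 E=21] avail[A=23 B=25 C=52 D=38 E=21] open={R1}
Step 2: commit R1 -> on_hand[A=23 B=25 C=52 D=38 E=21] avail[A=23 B=25 C=52 D=38 E=21] open={}
Step 3: reserve R2 B 4 -> on_hand[A=23 B=25 C=52 D=38 E=21] avail[A=23 B=21 C=52 D=38 E=21] open={R2}
Step 4: cancel R2 -> on_hand[A=23 B=25 C=52 D=38 E=21] avail[A=23 B=25 C=52 D=38 E=21] open={}
Step 5: reserve R3 A 5 -> on_hand[A=23 B=25 C=52 D=38 E=21] avail[A=18 B=25 C=52 D=38 E=21] open={R3}
Step 6: cancel R3 -> on_hand[A=23 B=25 C=52 D=38 E=21] avail[A=23 B=25 C=52 D=38 E=21] open={}
Step 7: reserve R4 C 4 -> on_hand[A=23 B=25 C=52 D=38 E=21] avail[A=23 B=25 C=48 D=38 E=21] open={R4}
Step 8: reserve R5 B 9 -> on_hand[A=23 B=25 C=52 D=38 E=21] avail[A=23 B=16 C=48 D=38 E=21] open={R4,R5}
Step 9: reserve R6 B 4 -> on_hand[A=23 B=25 C=52 D=38 E=21] avail[A=23 B=12 C=48 D=38 E=21] open={R4,R5,R6}
Step 10: commit R4 -> on_hand[A=23 B=25 C=48 D=38 E=21] avail[A=23 B=12 C=48 D=38 E=21] open={R5,R6}
Step 11: cancel R5 -> on_hand[A=23 B=25 C=48 D=38 E=21] avail[A=23 B=21 C=48 D=38 E=21] open={R6}
Step 12: reserve R7 C 9 -> on_hand[A=23 B=25 C=48 D=38 E=21] avail[A=23 B=21 C=39 D=38 E=21] open={R6,R7}
Step 13: commit R6 -> on_hand[A=23 B=21 C=48 D=38 E=21] avail[A=23 B=21 C=39 D=38 E=21] open={R7}
Step 14: reserve R8 A 6 -> on_hand[A=23 B=21 C=48 D=38 E=21] avail[A=17 B=21 C=39 D=38 E=21] open={R7,R8}
Step 15: reserve R9 B 2 -> on_hand[A=23 B=21 C=48 D=38 E=21] avail[A=17 B=19 C=39 D=38 E=21] open={R7,R8,R9}
Step 16: commit R9 -> on_hand[A=23 B=19 C=48 D=38 E=21] avail[A=17 B=19 C=39 D=38 E=21] open={R7,R8}
Step 17: cancel R7 -> on_hand[A=23 B=19 C=48 D=38 E=21] avail[A=17 B=19 C=48 D=38 E=21] open={R8}
Step 18: reserve R10 B 5 -> on_hand[A=23 B=19 C=48 D=38 E=21] avail[A=17 B=14 C=48 D=38 E=21] open={R10,R8}
Step 19: reserve R11 E 9 -> on_hand[A=23 B=19 C=48 D=38 E=21] avail[A=17 B=14 C=48 D=38 E=12] open={R10,R11,R8}
Step 20: commit R8 -> on_hand[A=17 B=19 C=48 D=38 E=21] avail[A=17 B=14 C=48 D=38 E=12] open={R10,R11}
Step 21: commit R11 -> on_hand[A=17 B=19 C=48 D=38 E=12] avail[A=17 B=14 C=48 D=38 E=12] open={R10}
Step 22: commit R10 -> on_hand[A=17 B=14 C=48 D=38 E=12] avail[A=17 B=14 C=48 D=38 E=12] open={}
Final available[C] = 48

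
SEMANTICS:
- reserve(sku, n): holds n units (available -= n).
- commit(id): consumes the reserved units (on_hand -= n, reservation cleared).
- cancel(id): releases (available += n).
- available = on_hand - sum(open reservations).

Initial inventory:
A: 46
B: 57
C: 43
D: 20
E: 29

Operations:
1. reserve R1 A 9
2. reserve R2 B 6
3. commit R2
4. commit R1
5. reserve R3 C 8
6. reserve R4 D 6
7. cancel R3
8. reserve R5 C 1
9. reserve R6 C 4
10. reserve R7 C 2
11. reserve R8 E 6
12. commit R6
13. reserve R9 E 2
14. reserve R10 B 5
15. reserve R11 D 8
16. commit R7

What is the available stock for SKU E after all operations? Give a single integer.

Answer: 21

Derivation:
Step 1: reserve R1 A 9 -> on_hand[A=46 B=57 C=43 D=20 E=29] avail[A=37 B=57 C=43 D=20 E=29] open={R1}
Step 2: reserve R2 B 6 -> on_hand[A=46 B=57 C=43 D=20 E=29] avail[A=37 B=51 C=43 D=20 E=29] open={R1,R2}
Step 3: commit R2 -> on_hand[A=46 B=51 C=43 D=20 E=29] avail[A=37 B=51 C=43 D=20 E=29] open={R1}
Step 4: commit R1 -> on_hand[A=37 B=51 C=43 D=20 E=29] avail[A=37 B=51 C=43 D=20 E=29] open={}
Step 5: reserve R3 C 8 -> on_hand[A=37 B=51 C=43 D=20 E=29] avail[A=37 B=51 C=35 D=20 E=29] open={R3}
Step 6: reserve R4 D 6 -> on_hand[A=37 B=51 C=43 D=20 E=29] avail[A=37 B=51 C=35 D=14 E=29] open={R3,R4}
Step 7: cancel R3 -> on_hand[A=37 B=51 C=43 D=20 E=29] avail[A=37 B=51 C=43 D=14 E=29] open={R4}
Step 8: reserve R5 C 1 -> on_hand[A=37 B=51 C=43 D=20 E=29] avail[A=37 B=51 C=42 D=14 E=29] open={R4,R5}
Step 9: reserve R6 C 4 -> on_hand[A=37 B=51 C=43 D=20 E=29] avail[A=37 B=51 C=38 D=14 E=29] open={R4,R5,R6}
Step 10: reserve R7 C 2 -> on_hand[A=37 B=51 C=43 D=20 E=29] avail[A=37 B=51 C=36 D=14 E=29] open={R4,R5,R6,R7}
Step 11: reserve R8 E 6 -> on_hand[A=37 B=51 C=43 D=20 E=29] avail[A=37 B=51 C=36 D=14 E=23] open={R4,R5,R6,R7,R8}
Step 12: commit R6 -> on_hand[A=37 B=51 C=39 D=20 E=29] avail[A=37 B=51 C=36 D=14 E=23] open={R4,R5,R7,R8}
Step 13: reserve R9 E 2 -> on_hand[A=37 B=51 C=39 D=20 E=29] avail[A=37 B=51 C=36 D=14 E=21] open={R4,R5,R7,R8,R9}
Step 14: reserve R10 B 5 -> on_hand[A=37 B=51 C=39 D=20 E=29] avail[A=37 B=46 C=36 D=14 E=21] open={R10,R4,R5,R7,R8,R9}
Step 15: reserve R11 D 8 -> on_hand[A=37 B=51 C=39 D=20 E=29] avail[A=37 B=46 C=36 D=6 E=21] open={R10,R11,R4,R5,R7,R8,R9}
Step 16: commit R7 -> on_hand[A=37 B=51 C=37 D=20 E=29] avail[A=37 B=46 C=36 D=6 E=21] open={R10,R11,R4,R5,R8,R9}
Final available[E] = 21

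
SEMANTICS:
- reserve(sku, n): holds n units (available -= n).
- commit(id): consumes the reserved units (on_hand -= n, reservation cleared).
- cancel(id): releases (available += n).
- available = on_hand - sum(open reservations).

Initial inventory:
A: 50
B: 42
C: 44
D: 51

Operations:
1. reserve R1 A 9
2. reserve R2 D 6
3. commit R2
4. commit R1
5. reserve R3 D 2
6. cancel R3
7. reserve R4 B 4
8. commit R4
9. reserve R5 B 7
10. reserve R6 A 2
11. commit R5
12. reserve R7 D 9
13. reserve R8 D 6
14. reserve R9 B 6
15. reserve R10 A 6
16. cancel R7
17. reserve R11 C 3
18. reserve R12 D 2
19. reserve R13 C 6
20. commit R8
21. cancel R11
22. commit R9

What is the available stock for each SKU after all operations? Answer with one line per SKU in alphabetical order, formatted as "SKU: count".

Answer: A: 33
B: 25
C: 38
D: 37

Derivation:
Step 1: reserve R1 A 9 -> on_hand[A=50 B=42 C=44 D=51] avail[A=41 B=42 C=44 D=51] open={R1}
Step 2: reserve R2 D 6 -> on_hand[A=50 B=42 C=44 D=51] avail[A=41 B=42 C=44 D=45] open={R1,R2}
Step 3: commit R2 -> on_hand[A=50 B=42 C=44 D=45] avail[A=41 B=42 C=44 D=45] open={R1}
Step 4: commit R1 -> on_hand[A=41 B=42 C=44 D=45] avail[A=41 B=42 C=44 D=45] open={}
Step 5: reserve R3 D 2 -> on_hand[A=41 B=42 C=44 D=45] avail[A=41 B=42 C=44 D=43] open={R3}
Step 6: cancel R3 -> on_hand[A=41 B=42 C=44 D=45] avail[A=41 B=42 C=44 D=45] open={}
Step 7: reserve R4 B 4 -> on_hand[A=41 B=42 C=44 D=45] avail[A=41 B=38 C=44 D=45] open={R4}
Step 8: commit R4 -> on_hand[A=41 B=38 C=44 D=45] avail[A=41 B=38 C=44 D=45] open={}
Step 9: reserve R5 B 7 -> on_hand[A=41 B=38 C=44 D=45] avail[A=41 B=31 C=44 D=45] open={R5}
Step 10: reserve R6 A 2 -> on_hand[A=41 B=38 C=44 D=45] avail[A=39 B=31 C=44 D=45] open={R5,R6}
Step 11: commit R5 -> on_hand[A=41 B=31 C=44 D=45] avail[A=39 B=31 C=44 D=45] open={R6}
Step 12: reserve R7 D 9 -> on_hand[A=41 B=31 C=44 D=45] avail[A=39 B=31 C=44 D=36] open={R6,R7}
Step 13: reserve R8 D 6 -> on_hand[A=41 B=31 C=44 D=45] avail[A=39 B=31 C=44 D=30] open={R6,R7,R8}
Step 14: reserve R9 B 6 -> on_hand[A=41 B=31 C=44 D=45] avail[A=39 B=25 C=44 D=30] open={R6,R7,R8,R9}
Step 15: reserve R10 A 6 -> on_hand[A=41 B=31 C=44 D=45] avail[A=33 B=25 C=44 D=30] open={R10,R6,R7,R8,R9}
Step 16: cancel R7 -> on_hand[A=41 B=31 C=44 D=45] avail[A=33 B=25 C=44 D=39] open={R10,R6,R8,R9}
Step 17: reserve R11 C 3 -> on_hand[A=41 B=31 C=44 D=45] avail[A=33 B=25 C=41 D=39] open={R10,R11,R6,R8,R9}
Step 18: reserve R12 D 2 -> on_hand[A=41 B=31 C=44 D=45] avail[A=33 B=25 C=41 D=37] open={R10,R11,R12,R6,R8,R9}
Step 19: reserve R13 C 6 -> on_hand[A=41 B=31 C=44 D=45] avail[A=33 B=25 C=35 D=37] open={R10,R11,R12,R13,R6,R8,R9}
Step 20: commit R8 -> on_hand[A=41 B=31 C=44 D=39] avail[A=33 B=25 C=35 D=37] open={R10,R11,R12,R13,R6,R9}
Step 21: cancel R11 -> on_hand[A=41 B=31 C=44 D=39] avail[A=33 B=25 C=38 D=37] open={R10,R12,R13,R6,R9}
Step 22: commit R9 -> on_hand[A=41 B=25 C=44 D=39] avail[A=33 B=25 C=38 D=37] open={R10,R12,R13,R6}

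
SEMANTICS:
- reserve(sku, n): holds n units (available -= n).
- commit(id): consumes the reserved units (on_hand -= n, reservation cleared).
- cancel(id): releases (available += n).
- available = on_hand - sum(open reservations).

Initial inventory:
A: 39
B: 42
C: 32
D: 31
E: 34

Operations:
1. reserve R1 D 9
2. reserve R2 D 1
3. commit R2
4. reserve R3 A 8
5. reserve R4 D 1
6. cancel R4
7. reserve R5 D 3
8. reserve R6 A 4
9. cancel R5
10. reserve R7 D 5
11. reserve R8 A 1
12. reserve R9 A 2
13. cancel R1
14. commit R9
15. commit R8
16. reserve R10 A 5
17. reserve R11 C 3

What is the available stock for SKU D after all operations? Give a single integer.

Step 1: reserve R1 D 9 -> on_hand[A=39 B=42 C=32 D=31 E=34] avail[A=39 B=42 C=32 D=22 E=34] open={R1}
Step 2: reserve R2 D 1 -> on_hand[A=39 B=42 C=32 D=31 E=34] avail[A=39 B=42 C=32 D=21 E=34] open={R1,R2}
Step 3: commit R2 -> on_hand[A=39 B=42 C=32 D=30 E=34] avail[A=39 B=42 C=32 D=21 E=34] open={R1}
Step 4: reserve R3 A 8 -> on_hand[A=39 B=42 C=32 D=30 E=34] avail[A=31 B=42 C=32 D=21 E=34] open={R1,R3}
Step 5: reserve R4 D 1 -> on_hand[A=39 B=42 C=32 D=30 E=34] avail[A=31 B=42 C=32 D=20 E=34] open={R1,R3,R4}
Step 6: cancel R4 -> on_hand[A=39 B=42 C=32 D=30 E=34] avail[A=31 B=42 C=32 D=21 E=34] open={R1,R3}
Step 7: reserve R5 D 3 -> on_hand[A=39 B=42 C=32 D=30 E=34] avail[A=31 B=42 C=32 D=18 E=34] open={R1,R3,R5}
Step 8: reserve R6 A 4 -> on_hand[A=39 B=42 C=32 D=30 E=34] avail[A=27 B=42 C=32 D=18 E=34] open={R1,R3,R5,R6}
Step 9: cancel R5 -> on_hand[A=39 B=42 C=32 D=30 E=34] avail[A=27 B=42 C=32 D=21 E=34] open={R1,R3,R6}
Step 10: reserve R7 D 5 -> on_hand[A=39 B=42 C=32 D=30 E=34] avail[A=27 B=42 C=32 D=16 E=34] open={R1,R3,R6,R7}
Step 11: reserve R8 A 1 -> on_hand[A=39 B=42 C=32 D=30 E=34] avail[A=26 B=42 C=32 D=16 E=34] open={R1,R3,R6,R7,R8}
Step 12: reserve R9 A 2 -> on_hand[A=39 B=42 C=32 D=30 E=34] avail[A=24 B=42 C=32 D=16 E=34] open={R1,R3,R6,R7,R8,R9}
Step 13: cancel R1 -> on_hand[A=39 B=42 C=32 D=30 E=34] avail[A=24 B=42 C=32 D=25 E=34] open={R3,R6,R7,R8,R9}
Step 14: commit R9 -> on_hand[A=37 B=42 C=32 D=30 E=34] avail[A=24 B=42 C=32 D=25 E=34] open={R3,R6,R7,R8}
Step 15: commit R8 -> on_hand[A=36 B=42 C=32 D=30 E=34] avail[A=24 B=42 C=32 D=25 E=34] open={R3,R6,R7}
Step 16: reserve R10 A 5 -> on_hand[A=36 B=42 C=32 D=30 E=34] avail[A=19 B=42 C=32 D=25 E=34] open={R10,R3,R6,R7}
Step 17: reserve R11 C 3 -> on_hand[A=36 B=42 C=32 D=30 E=34] avail[A=19 B=42 C=29 D=25 E=34] open={R10,R11,R3,R6,R7}
Final available[D] = 25

Answer: 25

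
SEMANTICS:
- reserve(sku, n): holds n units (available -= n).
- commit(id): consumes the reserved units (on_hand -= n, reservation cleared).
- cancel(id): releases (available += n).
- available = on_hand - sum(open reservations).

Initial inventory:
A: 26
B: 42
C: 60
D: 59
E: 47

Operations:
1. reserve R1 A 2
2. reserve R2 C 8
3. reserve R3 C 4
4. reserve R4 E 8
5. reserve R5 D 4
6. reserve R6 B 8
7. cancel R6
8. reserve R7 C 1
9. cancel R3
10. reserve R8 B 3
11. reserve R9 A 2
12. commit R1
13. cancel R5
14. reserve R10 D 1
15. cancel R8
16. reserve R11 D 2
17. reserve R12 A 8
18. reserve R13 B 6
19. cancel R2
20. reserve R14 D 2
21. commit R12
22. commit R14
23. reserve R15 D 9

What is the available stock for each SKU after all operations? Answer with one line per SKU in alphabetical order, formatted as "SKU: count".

Step 1: reserve R1 A 2 -> on_hand[A=26 B=42 C=60 D=59 E=47] avail[A=24 B=42 C=60 D=59 E=47] open={R1}
Step 2: reserve R2 C 8 -> on_hand[A=26 B=42 C=60 D=59 E=47] avail[A=24 B=42 C=52 D=59 E=47] open={R1,R2}
Step 3: reserve R3 C 4 -> on_hand[A=26 B=42 C=60 D=59 E=47] avail[A=24 B=42 C=48 D=59 E=47] open={R1,R2,R3}
Step 4: reserve R4 E 8 -> on_hand[A=26 B=42 C=60 D=59 E=47] avail[A=24 B=42 C=48 D=59 E=39] open={R1,R2,R3,R4}
Step 5: reserve R5 D 4 -> on_hand[A=26 B=42 C=60 D=59 E=47] avail[A=24 B=42 C=48 D=55 E=39] open={R1,R2,R3,R4,R5}
Step 6: reserve R6 B 8 -> on_hand[A=26 B=42 C=60 D=59 E=47] avail[A=24 B=34 C=48 D=55 E=39] open={R1,R2,R3,R4,R5,R6}
Step 7: cancel R6 -> on_hand[A=26 B=42 C=60 D=59 E=47] avail[A=24 B=42 C=48 D=55 E=39] open={R1,R2,R3,R4,R5}
Step 8: reserve R7 C 1 -> on_hand[A=26 B=42 C=60 D=59 E=47] avail[A=24 B=42 C=47 D=55 E=39] open={R1,R2,R3,R4,R5,R7}
Step 9: cancel R3 -> on_hand[A=26 B=42 C=60 D=59 E=47] avail[A=24 B=42 C=51 D=55 E=39] open={R1,R2,R4,R5,R7}
Step 10: reserve R8 B 3 -> on_hand[A=26 B=42 C=60 D=59 E=47] avail[A=24 B=39 C=51 D=55 E=39] open={R1,R2,R4,R5,R7,R8}
Step 11: reserve R9 A 2 -> on_hand[A=26 B=42 C=60 D=59 E=47] avail[A=22 B=39 C=51 D=55 E=39] open={R1,R2,R4,R5,R7,R8,R9}
Step 12: commit R1 -> on_hand[A=24 B=42 C=60 D=59 E=47] avail[A=22 B=39 C=51 D=55 E=39] open={R2,R4,R5,R7,R8,R9}
Step 13: cancel R5 -> on_hand[A=24 B=42 C=60 D=59 E=47] avail[A=22 B=39 C=51 D=59 E=39] open={R2,R4,R7,R8,R9}
Step 14: reserve R10 D 1 -> on_hand[A=24 B=42 C=60 D=59 E=47] avail[A=22 B=39 C=51 D=58 E=39] open={R10,R2,R4,R7,R8,R9}
Step 15: cancel R8 -> on_hand[A=24 B=42 C=60 D=59 E=47] avail[A=22 B=42 C=51 D=58 E=39] open={R10,R2,R4,R7,R9}
Step 16: reserve R11 D 2 -> on_hand[A=24 B=42 C=60 D=59 E=47] avail[A=22 B=42 C=51 D=56 E=39] open={R10,R11,R2,R4,R7,R9}
Step 17: reserve R12 A 8 -> on_hand[A=24 B=42 C=60 D=59 E=47] avail[A=14 B=42 C=51 D=56 E=39] open={R10,R11,R12,R2,R4,R7,R9}
Step 18: reserve R13 B 6 -> on_hand[A=24 B=42 C=60 D=59 E=47] avail[A=14 B=36 C=51 D=56 E=39] open={R10,R11,R12,R13,R2,R4,R7,R9}
Step 19: cancel R2 -> on_hand[A=24 B=42 C=60 D=59 E=47] avail[A=14 B=36 C=59 D=56 E=39] open={R10,R11,R12,R13,R4,R7,R9}
Step 20: reserve R14 D 2 -> on_hand[A=24 B=42 C=60 D=59 E=47] avail[A=14 B=36 C=59 D=54 E=39] open={R10,R11,R12,R13,R14,R4,R7,R9}
Step 21: commit R12 -> on_hand[A=16 B=42 C=60 D=59 E=47] avail[A=14 B=36 C=59 D=54 E=39] open={R10,R11,R13,R14,R4,R7,R9}
Step 22: commit R14 -> on_hand[A=16 B=42 C=60 D=57 E=47] avail[A=14 B=36 C=59 D=54 E=39] open={R10,R11,R13,R4,R7,R9}
Step 23: reserve R15 D 9 -> on_hand[A=16 B=42 C=60 D=57 E=47] avail[A=14 B=36 C=59 D=45 E=39] open={R10,R11,R13,R15,R4,R7,R9}

Answer: A: 14
B: 36
C: 59
D: 45
E: 39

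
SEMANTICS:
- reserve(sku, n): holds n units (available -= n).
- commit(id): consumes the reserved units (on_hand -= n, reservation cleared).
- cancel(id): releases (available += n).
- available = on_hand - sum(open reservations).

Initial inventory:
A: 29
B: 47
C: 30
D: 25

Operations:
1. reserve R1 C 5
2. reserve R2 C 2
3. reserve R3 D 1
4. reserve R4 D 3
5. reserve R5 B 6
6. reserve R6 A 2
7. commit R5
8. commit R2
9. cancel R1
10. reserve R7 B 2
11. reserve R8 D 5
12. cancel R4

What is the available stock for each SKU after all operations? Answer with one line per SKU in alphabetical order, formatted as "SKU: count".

Step 1: reserve R1 C 5 -> on_hand[A=29 B=47 C=30 D=25] avail[A=29 B=47 C=25 D=25] open={R1}
Step 2: reserve R2 C 2 -> on_hand[A=29 B=47 C=30 D=25] avail[A=29 B=47 C=23 D=25] open={R1,R2}
Step 3: reserve R3 D 1 -> on_hand[A=29 B=47 C=30 D=25] avail[A=29 B=47 C=23 D=24] open={R1,R2,R3}
Step 4: reserve R4 D 3 -> on_hand[A=29 B=47 C=30 D=25] avail[A=29 B=47 C=23 D=21] open={R1,R2,R3,R4}
Step 5: reserve R5 B 6 -> on_hand[A=29 B=47 C=30 D=25] avail[A=29 B=41 C=23 D=21] open={R1,R2,R3,R4,R5}
Step 6: reserve R6 A 2 -> on_hand[A=29 B=47 C=30 D=25] avail[A=27 B=41 C=23 D=21] open={R1,R2,R3,R4,R5,R6}
Step 7: commit R5 -> on_hand[A=29 B=41 C=30 D=25] avail[A=27 B=41 C=23 D=21] open={R1,R2,R3,R4,R6}
Step 8: commit R2 -> on_hand[A=29 B=41 C=28 D=25] avail[A=27 B=41 C=23 D=21] open={R1,R3,R4,R6}
Step 9: cancel R1 -> on_hand[A=29 B=41 C=28 D=25] avail[A=27 B=41 C=28 D=21] open={R3,R4,R6}
Step 10: reserve R7 B 2 -> on_hand[A=29 B=41 C=28 D=25] avail[A=27 B=39 C=28 D=21] open={R3,R4,R6,R7}
Step 11: reserve R8 D 5 -> on_hand[A=29 B=41 C=28 D=25] avail[A=27 B=39 C=28 D=16] open={R3,R4,R6,R7,R8}
Step 12: cancel R4 -> on_hand[A=29 B=41 C=28 D=25] avail[A=27 B=39 C=28 D=19] open={R3,R6,R7,R8}

Answer: A: 27
B: 39
C: 28
D: 19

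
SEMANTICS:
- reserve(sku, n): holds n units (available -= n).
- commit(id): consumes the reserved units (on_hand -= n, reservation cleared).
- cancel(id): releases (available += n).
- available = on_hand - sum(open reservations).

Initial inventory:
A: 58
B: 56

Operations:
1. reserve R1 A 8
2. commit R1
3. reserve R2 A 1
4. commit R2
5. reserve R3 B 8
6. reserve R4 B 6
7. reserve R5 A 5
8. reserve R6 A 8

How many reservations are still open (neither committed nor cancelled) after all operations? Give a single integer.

Step 1: reserve R1 A 8 -> on_hand[A=58 B=56] avail[A=50 B=56] open={R1}
Step 2: commit R1 -> on_hand[A=50 B=56] avail[A=50 B=56] open={}
Step 3: reserve R2 A 1 -> on_hand[A=50 B=56] avail[A=49 B=56] open={R2}
Step 4: commit R2 -> on_hand[A=49 B=56] avail[A=49 B=56] open={}
Step 5: reserve R3 B 8 -> on_hand[A=49 B=56] avail[A=49 B=48] open={R3}
Step 6: reserve R4 B 6 -> on_hand[A=49 B=56] avail[A=49 B=42] open={R3,R4}
Step 7: reserve R5 A 5 -> on_hand[A=49 B=56] avail[A=44 B=42] open={R3,R4,R5}
Step 8: reserve R6 A 8 -> on_hand[A=49 B=56] avail[A=36 B=42] open={R3,R4,R5,R6}
Open reservations: ['R3', 'R4', 'R5', 'R6'] -> 4

Answer: 4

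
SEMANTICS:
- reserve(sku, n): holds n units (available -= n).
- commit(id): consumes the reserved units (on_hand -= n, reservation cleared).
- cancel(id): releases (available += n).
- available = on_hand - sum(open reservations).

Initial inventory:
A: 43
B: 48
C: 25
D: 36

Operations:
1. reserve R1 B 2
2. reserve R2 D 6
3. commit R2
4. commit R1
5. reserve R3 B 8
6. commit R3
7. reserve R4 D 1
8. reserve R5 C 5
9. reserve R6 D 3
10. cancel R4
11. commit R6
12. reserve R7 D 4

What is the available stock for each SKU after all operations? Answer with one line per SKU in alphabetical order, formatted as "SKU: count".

Step 1: reserve R1 B 2 -> on_hand[A=43 B=48 C=25 D=36] avail[A=43 B=46 C=25 D=36] open={R1}
Step 2: reserve R2 D 6 -> on_hand[A=43 B=48 C=25 D=36] avail[A=43 B=46 C=25 D=30] open={R1,R2}
Step 3: commit R2 -> on_hand[A=43 B=48 C=25 D=30] avail[A=43 B=46 C=25 D=30] open={R1}
Step 4: commit R1 -> on_hand[A=43 B=46 C=25 D=30] avail[A=43 B=46 C=25 D=30] open={}
Step 5: reserve R3 B 8 -> on_hand[A=43 B=46 C=25 D=30] avail[A=43 B=38 C=25 D=30] open={R3}
Step 6: commit R3 -> on_hand[A=43 B=38 C=25 D=30] avail[A=43 B=38 C=25 D=30] open={}
Step 7: reserve R4 D 1 -> on_hand[A=43 B=38 C=25 D=30] avail[A=43 B=38 C=25 D=29] open={R4}
Step 8: reserve R5 C 5 -> on_hand[A=43 B=38 C=25 D=30] avail[A=43 B=38 C=20 D=29] open={R4,R5}
Step 9: reserve R6 D 3 -> on_hand[A=43 B=38 C=25 D=30] avail[A=43 B=38 C=20 D=26] open={R4,R5,R6}
Step 10: cancel R4 -> on_hand[A=43 B=38 C=25 D=30] avail[A=43 B=38 C=20 D=27] open={R5,R6}
Step 11: commit R6 -> on_hand[A=43 B=38 C=25 D=27] avail[A=43 B=38 C=20 D=27] open={R5}
Step 12: reserve R7 D 4 -> on_hand[A=43 B=38 C=25 D=27] avail[A=43 B=38 C=20 D=23] open={R5,R7}

Answer: A: 43
B: 38
C: 20
D: 23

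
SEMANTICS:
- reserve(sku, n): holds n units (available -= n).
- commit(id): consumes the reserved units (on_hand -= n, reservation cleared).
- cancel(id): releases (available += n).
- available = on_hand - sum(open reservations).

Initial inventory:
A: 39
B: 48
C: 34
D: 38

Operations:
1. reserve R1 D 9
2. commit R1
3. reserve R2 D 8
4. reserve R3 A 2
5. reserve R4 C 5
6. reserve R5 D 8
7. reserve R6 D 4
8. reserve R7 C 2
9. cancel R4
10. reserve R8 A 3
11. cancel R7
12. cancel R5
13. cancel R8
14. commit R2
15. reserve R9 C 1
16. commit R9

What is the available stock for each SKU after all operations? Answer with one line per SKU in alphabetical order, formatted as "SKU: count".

Answer: A: 37
B: 48
C: 33
D: 17

Derivation:
Step 1: reserve R1 D 9 -> on_hand[A=39 B=48 C=34 D=38] avail[A=39 B=48 C=34 D=29] open={R1}
Step 2: commit R1 -> on_hand[A=39 B=48 C=34 D=29] avail[A=39 B=48 C=34 D=29] open={}
Step 3: reserve R2 D 8 -> on_hand[A=39 B=48 C=34 D=29] avail[A=39 B=48 C=34 D=21] open={R2}
Step 4: reserve R3 A 2 -> on_hand[A=39 B=48 C=34 D=29] avail[A=37 B=48 C=34 D=21] open={R2,R3}
Step 5: reserve R4 C 5 -> on_hand[A=39 B=48 C=34 D=29] avail[A=37 B=48 C=29 D=21] open={R2,R3,R4}
Step 6: reserve R5 D 8 -> on_hand[A=39 B=48 C=34 D=29] avail[A=37 B=48 C=29 D=13] open={R2,R3,R4,R5}
Step 7: reserve R6 D 4 -> on_hand[A=39 B=48 C=34 D=29] avail[A=37 B=48 C=29 D=9] open={R2,R3,R4,R5,R6}
Step 8: reserve R7 C 2 -> on_hand[A=39 B=48 C=34 D=29] avail[A=37 B=48 C=27 D=9] open={R2,R3,R4,R5,R6,R7}
Step 9: cancel R4 -> on_hand[A=39 B=48 C=34 D=29] avail[A=37 B=48 C=32 D=9] open={R2,R3,R5,R6,R7}
Step 10: reserve R8 A 3 -> on_hand[A=39 B=48 C=34 D=29] avail[A=34 B=48 C=32 D=9] open={R2,R3,R5,R6,R7,R8}
Step 11: cancel R7 -> on_hand[A=39 B=48 C=34 D=29] avail[A=34 B=48 C=34 D=9] open={R2,R3,R5,R6,R8}
Step 12: cancel R5 -> on_hand[A=39 B=48 C=34 D=29] avail[A=34 B=48 C=34 D=17] open={R2,R3,R6,R8}
Step 13: cancel R8 -> on_hand[A=39 B=48 C=34 D=29] avail[A=37 B=48 C=34 D=17] open={R2,R3,R6}
Step 14: commit R2 -> on_hand[A=39 B=48 C=34 D=21] avail[A=37 B=48 C=34 D=17] open={R3,R6}
Step 15: reserve R9 C 1 -> on_hand[A=39 B=48 C=34 D=21] avail[A=37 B=48 C=33 D=17] open={R3,R6,R9}
Step 16: commit R9 -> on_hand[A=39 B=48 C=33 D=21] avail[A=37 B=48 C=33 D=17] open={R3,R6}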